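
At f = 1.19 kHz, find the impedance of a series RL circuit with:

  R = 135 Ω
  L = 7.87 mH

Step 1 — Angular frequency: ω = 2π·f = 2π·1190 = 7477 rad/s.
Step 2 — Component impedances:
  R: Z = R = 135 Ω
  L: Z = jωL = j·7477·0.00787 = 0 + j58.84 Ω
Step 3 — Series combination: Z_total = R + L = 135 + j58.84 Ω = 147.3∠23.6° Ω.

Z = 135 + j58.84 Ω = 147.3∠23.6° Ω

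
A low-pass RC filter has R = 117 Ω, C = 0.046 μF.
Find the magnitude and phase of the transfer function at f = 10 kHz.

Step 1 — Angular frequency: ω = 2π·1e+04 = 6.283e+04 rad/s.
Step 2 — Transfer function: H(jω) = 1/(1 + jωRC).
Step 3 — Denominator: 1 + jωRC = 1 + j·6.283e+04·117·4.6e-08 = 1 + j0.3382.
Step 4 — H = 0.8974 - j0.3035.
Step 5 — Magnitude: |H| = 0.9473 (-0.5 dB); phase: φ = -18.7°.

|H| = 0.9473 (-0.5 dB), φ = -18.7°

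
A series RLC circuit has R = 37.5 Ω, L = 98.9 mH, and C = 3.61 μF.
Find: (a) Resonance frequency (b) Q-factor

Step 1 — Resonance condition Im(Z)=0 gives ω₀ = 1/√(LC).
Step 2 — ω₀ = 1/√(0.0989·3.61e-06) = 1674 rad/s.
Step 3 — f₀ = ω₀/(2π) = 266.4 Hz.
Step 4 — Series Q: Q = ω₀L/R = 1674·0.0989/37.5 = 4.414.

(a) f₀ = 266.4 Hz  (b) Q = 4.414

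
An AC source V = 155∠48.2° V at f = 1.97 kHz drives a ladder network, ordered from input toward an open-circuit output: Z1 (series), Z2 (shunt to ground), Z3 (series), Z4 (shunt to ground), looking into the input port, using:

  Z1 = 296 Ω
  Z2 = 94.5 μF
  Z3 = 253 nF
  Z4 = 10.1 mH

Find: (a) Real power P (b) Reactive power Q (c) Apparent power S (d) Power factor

Step 1 — Angular frequency: ω = 2π·f = 2π·1970 = 1.238e+04 rad/s.
Step 2 — Component impedances:
  Z1: Z = R = 296 Ω
  Z2: Z = 1/(jωC) = -j/(ω·C) = 0 - j0.8549 Ω
  Z3: Z = 1/(jωC) = -j/(ω·C) = 0 - j319.3 Ω
  Z4: Z = jωL = j·1.238e+04·0.0101 = 0 + j125 Ω
Step 3 — Ladder network (open output): work backward from the far end, alternating series and parallel combinations. Z_in = 296 - j0.8512 Ω = 296∠-0.2° Ω.
Step 4 — Source phasor: V = 155∠48.2° V = 103.3 + j115.5 V.
Step 5 — Current: I = V / Z = 0.3479 + j0.3914 A = 0.5236∠48.4° A.
Step 6 — Complex power: S = V·I* = 81.16 - j0.2334 VA.
Step 7 — Real power: P = Re(S) = 81.16 W.
Step 8 — Reactive power: Q = Im(S) = -0.2334 VAR.
Step 9 — Apparent power: |S| = 81.17 VA.
Step 10 — Power factor: PF = P/|S| = 1 (leading).

(a) P = 81.16 W  (b) Q = -0.2334 VAR  (c) S = 81.17 VA  (d) PF = 1 (leading)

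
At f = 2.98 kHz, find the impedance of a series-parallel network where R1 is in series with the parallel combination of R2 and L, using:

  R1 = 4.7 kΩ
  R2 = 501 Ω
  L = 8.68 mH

Step 1 — Angular frequency: ω = 2π·f = 2π·2980 = 1.872e+04 rad/s.
Step 2 — Component impedances:
  R1: Z = R = 4700 Ω
  R2: Z = R = 501 Ω
  L: Z = jωL = j·1.872e+04·0.00868 = 0 + j162.5 Ω
Step 3 — Parallel branch: R2 || L = 1/(1/R2 + 1/L) = 47.7 + j147 Ω.
Step 4 — Series with R1: Z_total = R1 + (R2 || L) = 4748 + j147 Ω = 4750∠1.8° Ω.

Z = 4748 + j147 Ω = 4750∠1.8° Ω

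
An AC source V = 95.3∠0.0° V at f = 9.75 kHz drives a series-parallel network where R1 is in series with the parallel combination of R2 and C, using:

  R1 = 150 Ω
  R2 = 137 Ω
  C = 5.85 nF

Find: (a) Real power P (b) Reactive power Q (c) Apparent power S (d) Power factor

Step 1 — Angular frequency: ω = 2π·f = 2π·9750 = 6.126e+04 rad/s.
Step 2 — Component impedances:
  R1: Z = R = 150 Ω
  R2: Z = R = 137 Ω
  C: Z = 1/(jωC) = -j/(ω·C) = 0 - j2790 Ω
Step 3 — Parallel branch: R2 || C = 1/(1/R2 + 1/C) = 136.7 - j6.71 Ω.
Step 4 — Series with R1: Z_total = R1 + (R2 || C) = 286.7 - j6.71 Ω = 286.7∠-1.3° Ω.
Step 5 — Source phasor: V = 95.3∠0.0° V = 95.3 V.
Step 6 — Current: I = V / Z = 0.3323 + j0.007777 A = 0.3323∠1.3° A.
Step 7 — Complex power: S = V·I* = 31.66 - j0.7412 VA.
Step 8 — Real power: P = Re(S) = 31.66 W.
Step 9 — Reactive power: Q = Im(S) = -0.7412 VAR.
Step 10 — Apparent power: |S| = 31.67 VA.
Step 11 — Power factor: PF = P/|S| = 0.9997 (leading).

(a) P = 31.66 W  (b) Q = -0.7412 VAR  (c) S = 31.67 VA  (d) PF = 0.9997 (leading)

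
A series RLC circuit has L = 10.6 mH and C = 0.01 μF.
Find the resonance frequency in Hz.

Step 1 — Resonance condition Im(Z)=0 gives ω₀ = 1/√(LC).
Step 2 — ω₀ = 1/√(0.0106·1e-08) = 9.713e+04 rad/s.
Step 3 — f₀ = ω₀/(2π) = 1.546e+04 Hz.

f₀ = 1.546e+04 Hz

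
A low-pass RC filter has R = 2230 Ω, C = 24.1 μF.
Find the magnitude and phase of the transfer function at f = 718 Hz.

Step 1 — Angular frequency: ω = 2π·718 = 4511 rad/s.
Step 2 — Transfer function: H(jω) = 1/(1 + jωRC).
Step 3 — Denominator: 1 + jωRC = 1 + j·4511·2230·2.41e-05 = 1 + j242.5.
Step 4 — H = 1.701e-05 - j0.004124.
Step 5 — Magnitude: |H| = 0.004124 (-47.7 dB); phase: φ = -89.8°.

|H| = 0.004124 (-47.7 dB), φ = -89.8°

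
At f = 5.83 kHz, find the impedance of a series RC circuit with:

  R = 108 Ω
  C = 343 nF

Step 1 — Angular frequency: ω = 2π·f = 2π·5830 = 3.663e+04 rad/s.
Step 2 — Component impedances:
  R: Z = R = 108 Ω
  C: Z = 1/(jωC) = -j/(ω·C) = 0 - j79.59 Ω
Step 3 — Series combination: Z_total = R + C = 108 - j79.59 Ω = 134.2∠-36.4° Ω.

Z = 108 - j79.59 Ω = 134.2∠-36.4° Ω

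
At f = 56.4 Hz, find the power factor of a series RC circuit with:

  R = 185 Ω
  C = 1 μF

Step 1 — Angular frequency: ω = 2π·f = 2π·56.4 = 354.4 rad/s.
Step 2 — Component impedances:
  R: Z = R = 185 Ω
  C: Z = 1/(jωC) = -j/(ω·C) = 0 - j2822 Ω
Step 3 — Series combination: Z_total = R + C = 185 - j2822 Ω = 2828∠-86.2° Ω.
Step 4 — Power factor: PF = cos(φ) = Re(Z)/|Z| = 185/2828 = 0.06542.
Step 5 — Type: Im(Z) = -2822 ⇒ leading (phase φ = -86.2°).

PF = 0.06542 (leading, φ = -86.2°)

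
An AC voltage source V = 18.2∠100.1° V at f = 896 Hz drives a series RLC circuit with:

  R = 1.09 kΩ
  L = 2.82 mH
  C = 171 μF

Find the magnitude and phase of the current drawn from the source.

Step 1 — Angular frequency: ω = 2π·f = 2π·896 = 5630 rad/s.
Step 2 — Component impedances:
  R: Z = R = 1090 Ω
  L: Z = jωL = j·5630·0.00282 = 0 + j15.88 Ω
  C: Z = 1/(jωC) = -j/(ω·C) = 0 - j1.039 Ω
Step 3 — Series combination: Z_total = R + L + C = 1090 + j14.84 Ω = 1090∠0.8° Ω.
Step 4 — Source phasor: V = 18.2∠100.1° V = -3.192 + j17.92 V.
Step 5 — Ohm's law: I = V / Z_total = (-3.192 + j17.92) / (1090 + j14.84) = -0.002704 + j0.01648 A.
Step 6 — Convert to polar: |I| = 0.0167 A, ∠I = 99.3°.

I = 0.0167∠99.3° A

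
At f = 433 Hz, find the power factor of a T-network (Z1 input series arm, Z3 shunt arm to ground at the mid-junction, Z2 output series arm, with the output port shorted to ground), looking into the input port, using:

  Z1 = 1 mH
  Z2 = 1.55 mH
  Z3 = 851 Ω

Step 1 — Angular frequency: ω = 2π·f = 2π·433 = 2721 rad/s.
Step 2 — Component impedances:
  Z1: Z = jωL = j·2721·0.001 = 0 + j2.721 Ω
  Z2: Z = jωL = j·2721·0.00155 = 0 + j4.217 Ω
  Z3: Z = R = 851 Ω
Step 3 — With the output port shorted to ground, the output series arm Z2 runs from the junction to ground; the shunt arm Z3 also runs from the junction to ground. They appear in parallel: Z3 || Z2 = 0.0209 + j4.217 Ω.
Step 4 — Series with input arm Z1: Z_in = Z1 + (Z3 || Z2) = 0.0209 + j6.937 Ω = 6.938∠89.8° Ω.
Step 5 — Power factor: PF = cos(φ) = Re(Z)/|Z| = 0.0209/6.938 = 0.003012.
Step 6 — Type: Im(Z) = 6.937 ⇒ lagging (phase φ = 89.8°).

PF = 0.003012 (lagging, φ = 89.8°)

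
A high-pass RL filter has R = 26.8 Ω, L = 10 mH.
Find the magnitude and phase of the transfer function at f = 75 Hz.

Step 1 — Angular frequency: ω = 2π·75 = 471.2 rad/s.
Step 2 — Transfer function: H(jω) = jωL/(R + jωL).
Step 3 — Numerator jωL = j·4.712; denominator R + jωL = 26.8 + j4.712.
Step 4 — H = 0.02999 + j0.1706.
Step 5 — Magnitude: |H| = 0.1732 (-15.2 dB); phase: φ = 80.0°.

|H| = 0.1732 (-15.2 dB), φ = 80.0°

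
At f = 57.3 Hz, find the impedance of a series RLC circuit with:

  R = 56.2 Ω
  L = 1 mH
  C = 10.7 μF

Step 1 — Angular frequency: ω = 2π·f = 2π·57.3 = 360 rad/s.
Step 2 — Component impedances:
  R: Z = R = 56.2 Ω
  L: Z = jωL = j·360·0.001 = 0 + j0.36 Ω
  C: Z = 1/(jωC) = -j/(ω·C) = 0 - j259.6 Ω
Step 3 — Series combination: Z_total = R + L + C = 56.2 - j259.2 Ω = 265.2∠-77.8° Ω.

Z = 56.2 - j259.2 Ω = 265.2∠-77.8° Ω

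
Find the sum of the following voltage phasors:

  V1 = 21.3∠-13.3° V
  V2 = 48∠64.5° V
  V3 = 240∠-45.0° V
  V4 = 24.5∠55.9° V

Step 1 — Convert each phasor to rectangular form:
  V1 = 21.3·(cos(-13.3°) + j·sin(-13.3°)) = 20.73 - j4.9 V
  V2 = 48·(cos(64.5°) + j·sin(64.5°)) = 20.66 + j43.32 V
  V3 = 240·(cos(-45.0°) + j·sin(-45.0°)) = 169.7 - j169.7 V
  V4 = 24.5·(cos(55.9°) + j·sin(55.9°)) = 13.74 + j20.29 V
Step 2 — Sum components: V_total = 224.8 - j111 V.
Step 3 — Convert to polar: |V_total| = 250.7 V, ∠V_total = -26.3°.

V_total = 250.7∠-26.3° V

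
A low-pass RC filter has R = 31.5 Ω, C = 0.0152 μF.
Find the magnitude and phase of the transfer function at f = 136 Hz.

Step 1 — Angular frequency: ω = 2π·136 = 854.5 rad/s.
Step 2 — Transfer function: H(jω) = 1/(1 + jωRC).
Step 3 — Denominator: 1 + jωRC = 1 + j·854.5·31.5·1.52e-08 = 1 + j0.0004091.
Step 4 — H = 1 - j0.0004091.
Step 5 — Magnitude: |H| = 1 (-0.0 dB); phase: φ = -0.0°.

|H| = 1 (-0.0 dB), φ = -0.0°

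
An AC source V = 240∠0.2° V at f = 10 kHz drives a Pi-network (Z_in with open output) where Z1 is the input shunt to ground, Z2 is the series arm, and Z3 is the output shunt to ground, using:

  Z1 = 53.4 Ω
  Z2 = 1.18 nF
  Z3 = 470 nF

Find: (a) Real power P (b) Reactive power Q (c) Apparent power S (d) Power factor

Step 1 — Angular frequency: ω = 2π·f = 2π·1e+04 = 6.283e+04 rad/s.
Step 2 — Component impedances:
  Z1: Z = R = 53.4 Ω
  Z2: Z = 1/(jωC) = -j/(ω·C) = 0 - j1.349e+04 Ω
  Z3: Z = 1/(jωC) = -j/(ω·C) = 0 - j33.86 Ω
Step 3 — With open output, the series arm Z2 and the output shunt Z3 appear in series to ground: Z2 + Z3 = 0 - j1.352e+04 Ω.
Step 4 — Parallel with input shunt Z1: Z_in = Z1 || (Z2 + Z3) = 53.4 - j0.2109 Ω = 53.4∠-0.2° Ω.
Step 5 — Source phasor: V = 240∠0.2° V = 240 + j0.8378 V.
Step 6 — Current: I = V / Z = 4.494 + j0.03344 A = 4.494∠0.4° A.
Step 7 — Complex power: S = V·I* = 1079 - j4.26 VA.
Step 8 — Real power: P = Re(S) = 1079 W.
Step 9 — Reactive power: Q = Im(S) = -4.26 VAR.
Step 10 — Apparent power: |S| = 1079 VA.
Step 11 — Power factor: PF = P/|S| = 1 (leading).

(a) P = 1079 W  (b) Q = -4.26 VAR  (c) S = 1079 VA  (d) PF = 1 (leading)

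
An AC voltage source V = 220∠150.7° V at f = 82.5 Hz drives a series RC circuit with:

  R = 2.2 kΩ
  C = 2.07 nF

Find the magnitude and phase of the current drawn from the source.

Step 1 — Angular frequency: ω = 2π·f = 2π·82.5 = 518.4 rad/s.
Step 2 — Component impedances:
  R: Z = R = 2200 Ω
  C: Z = 1/(jωC) = -j/(ω·C) = 0 - j9.32e+05 Ω
Step 3 — Series combination: Z_total = R + C = 2200 - j9.32e+05 Ω = 9.32e+05∠-89.9° Ω.
Step 4 — Source phasor: V = 220∠150.7° V = -191.9 + j107.7 V.
Step 5 — Ohm's law: I = V / Z_total = (-191.9 + j107.7) / (2200 - j9.32e+05) = -0.000116 - j0.0002056 A.
Step 6 — Convert to polar: |I| = 0.0002361 A, ∠I = -119.4°.

I = 0.0002361∠-119.4° A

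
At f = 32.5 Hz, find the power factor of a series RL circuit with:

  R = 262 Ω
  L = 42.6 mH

Step 1 — Angular frequency: ω = 2π·f = 2π·32.5 = 204.2 rad/s.
Step 2 — Component impedances:
  R: Z = R = 262 Ω
  L: Z = jωL = j·204.2·0.0426 = 0 + j8.699 Ω
Step 3 — Series combination: Z_total = R + L = 262 + j8.699 Ω = 262.1∠1.9° Ω.
Step 4 — Power factor: PF = cos(φ) = Re(Z)/|Z| = 262/262.1444 = 0.9994.
Step 5 — Type: Im(Z) = 8.699 ⇒ lagging (phase φ = 1.9°).

PF = 0.9994 (lagging, φ = 1.9°)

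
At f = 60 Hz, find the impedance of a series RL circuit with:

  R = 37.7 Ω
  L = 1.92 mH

Step 1 — Angular frequency: ω = 2π·f = 2π·60 = 377 rad/s.
Step 2 — Component impedances:
  R: Z = R = 37.7 Ω
  L: Z = jωL = j·377·0.00192 = 0 + j0.7238 Ω
Step 3 — Series combination: Z_total = R + L = 37.7 + j0.7238 Ω = 37.71∠1.1° Ω.

Z = 37.7 + j0.7238 Ω = 37.71∠1.1° Ω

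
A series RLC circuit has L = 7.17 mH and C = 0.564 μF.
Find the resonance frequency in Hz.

Step 1 — Resonance condition Im(Z)=0 gives ω₀ = 1/√(LC).
Step 2 — ω₀ = 1/√(0.00717·5.64e-07) = 1.573e+04 rad/s.
Step 3 — f₀ = ω₀/(2π) = 2503 Hz.

f₀ = 2503 Hz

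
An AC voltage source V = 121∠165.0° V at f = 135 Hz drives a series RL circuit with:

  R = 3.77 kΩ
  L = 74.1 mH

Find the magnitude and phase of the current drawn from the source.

Step 1 — Angular frequency: ω = 2π·f = 2π·135 = 848.2 rad/s.
Step 2 — Component impedances:
  R: Z = R = 3770 Ω
  L: Z = jωL = j·848.2·0.0741 = 0 + j62.85 Ω
Step 3 — Series combination: Z_total = R + L = 3770 + j62.85 Ω = 3771∠1.0° Ω.
Step 4 — Source phasor: V = 121∠165.0° V = -116.9 + j31.32 V.
Step 5 — Ohm's law: I = V / Z_total = (-116.9 + j31.32) / (3770 + j62.85) = -0.03085 + j0.008821 A.
Step 6 — Convert to polar: |I| = 0.03209 A, ∠I = 164.0°.

I = 0.03209∠164.0° A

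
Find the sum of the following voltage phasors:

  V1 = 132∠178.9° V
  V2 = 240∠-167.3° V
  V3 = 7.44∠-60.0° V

Step 1 — Convert each phasor to rectangular form:
  V1 = 132·(cos(178.9°) + j·sin(178.9°)) = -132 + j2.534 V
  V2 = 240·(cos(-167.3°) + j·sin(-167.3°)) = -234.1 - j52.76 V
  V3 = 7.44·(cos(-60.0°) + j·sin(-60.0°)) = 3.72 - j6.443 V
Step 2 — Sum components: V_total = -362.4 - j56.67 V.
Step 3 — Convert to polar: |V_total| = 366.8 V, ∠V_total = -171.1°.

V_total = 366.8∠-171.1° V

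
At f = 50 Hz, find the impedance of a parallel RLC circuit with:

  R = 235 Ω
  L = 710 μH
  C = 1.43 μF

Step 1 — Angular frequency: ω = 2π·f = 2π·50 = 314.2 rad/s.
Step 2 — Component impedances:
  R: Z = R = 235 Ω
  L: Z = jωL = j·314.2·0.00071 = 0 + j0.2231 Ω
  C: Z = 1/(jωC) = -j/(ω·C) = 0 - j2226 Ω
Step 3 — Parallel combination: 1/Z_total = 1/R + 1/L + 1/C; Z_total = 0.0002118 + j0.2231 Ω = 0.2231∠89.9° Ω.

Z = 0.0002118 + j0.2231 Ω = 0.2231∠89.9° Ω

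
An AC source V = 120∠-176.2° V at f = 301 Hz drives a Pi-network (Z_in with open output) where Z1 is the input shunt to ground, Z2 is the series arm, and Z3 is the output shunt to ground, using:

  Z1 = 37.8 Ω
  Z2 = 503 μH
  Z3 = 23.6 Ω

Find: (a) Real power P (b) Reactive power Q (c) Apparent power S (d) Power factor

Step 1 — Angular frequency: ω = 2π·f = 2π·301 = 1891 rad/s.
Step 2 — Component impedances:
  Z1: Z = R = 37.8 Ω
  Z2: Z = jωL = j·1891·0.000503 = 0 + j0.9513 Ω
  Z3: Z = R = 23.6 Ω
Step 3 — With open output, the series arm Z2 and the output shunt Z3 appear in series to ground: Z2 + Z3 = 23.6 + j0.9513 Ω.
Step 4 — Parallel with input shunt Z1: Z_in = Z1 || (Z2 + Z3) = 14.53 + j0.3605 Ω = 14.54∠1.4° Ω.
Step 5 — Source phasor: V = 120∠-176.2° V = -119.7 - j7.953 V.
Step 6 — Current: I = V / Z = -8.247 - j0.3427 A = 8.254∠-177.6° A.
Step 7 — Complex power: S = V·I* = 990.1 + j24.56 VA.
Step 8 — Real power: P = Re(S) = 990.1 W.
Step 9 — Reactive power: Q = Im(S) = 24.56 VAR.
Step 10 — Apparent power: |S| = 990.4 VA.
Step 11 — Power factor: PF = P/|S| = 0.9997 (lagging).

(a) P = 990.1 W  (b) Q = 24.56 VAR  (c) S = 990.4 VA  (d) PF = 0.9997 (lagging)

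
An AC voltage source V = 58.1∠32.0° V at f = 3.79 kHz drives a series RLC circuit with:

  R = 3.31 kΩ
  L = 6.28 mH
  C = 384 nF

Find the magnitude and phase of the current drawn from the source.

Step 1 — Angular frequency: ω = 2π·f = 2π·3790 = 2.381e+04 rad/s.
Step 2 — Component impedances:
  R: Z = R = 3310 Ω
  L: Z = jωL = j·2.381e+04·0.00628 = 0 + j149.5 Ω
  C: Z = 1/(jωC) = -j/(ω·C) = 0 - j109.4 Ω
Step 3 — Series combination: Z_total = R + L + C = 3310 + j40.19 Ω = 3310∠0.7° Ω.
Step 4 — Source phasor: V = 58.1∠32.0° V = 49.27 + j30.79 V.
Step 5 — Ohm's law: I = V / Z_total = (49.27 + j30.79) / (3310 + j40.19) = 0.015 + j0.00912 A.
Step 6 — Convert to polar: |I| = 0.01755 A, ∠I = 31.3°.

I = 0.01755∠31.3° A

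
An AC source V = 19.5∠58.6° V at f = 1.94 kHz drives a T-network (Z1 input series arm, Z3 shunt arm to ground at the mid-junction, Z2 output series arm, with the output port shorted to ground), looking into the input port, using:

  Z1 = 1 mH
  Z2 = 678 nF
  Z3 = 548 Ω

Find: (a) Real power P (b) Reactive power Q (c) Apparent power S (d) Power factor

Step 1 — Angular frequency: ω = 2π·f = 2π·1940 = 1.219e+04 rad/s.
Step 2 — Component impedances:
  Z1: Z = jωL = j·1.219e+04·0.001 = 0 + j12.19 Ω
  Z2: Z = 1/(jωC) = -j/(ω·C) = 0 - j121 Ω
  Z3: Z = R = 548 Ω
Step 3 — With the output port shorted to ground, the output series arm Z2 runs from the junction to ground; the shunt arm Z3 also runs from the junction to ground. They appear in parallel: Z3 || Z2 = 25.48 - j115.4 Ω.
Step 4 — Series with input arm Z1: Z_in = Z1 + (Z3 || Z2) = 25.48 - j103.2 Ω = 106.3∠-76.1° Ω.
Step 5 — Source phasor: V = 19.5∠58.6° V = 10.16 + j16.64 V.
Step 6 — Current: I = V / Z = -0.1291 + j0.1303 A = 0.1835∠134.7° A.
Step 7 — Complex power: S = V·I* = 0.8575 - j3.473 VA.
Step 8 — Real power: P = Re(S) = 0.8575 W.
Step 9 — Reactive power: Q = Im(S) = -3.473 VAR.
Step 10 — Apparent power: |S| = 3.578 VA.
Step 11 — Power factor: PF = P/|S| = 0.2397 (leading).

(a) P = 0.8575 W  (b) Q = -3.473 VAR  (c) S = 3.578 VA  (d) PF = 0.2397 (leading)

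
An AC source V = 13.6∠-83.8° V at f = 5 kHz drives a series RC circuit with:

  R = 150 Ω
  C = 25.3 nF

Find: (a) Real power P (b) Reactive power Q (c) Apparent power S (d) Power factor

Step 1 — Angular frequency: ω = 2π·f = 2π·5000 = 3.142e+04 rad/s.
Step 2 — Component impedances:
  R: Z = R = 150 Ω
  C: Z = 1/(jωC) = -j/(ω·C) = 0 - j1258 Ω
Step 3 — Series combination: Z_total = R + C = 150 - j1258 Ω = 1267∠-83.2° Ω.
Step 4 — Source phasor: V = 13.6∠-83.8° V = 1.469 - j13.52 V.
Step 5 — Current: I = V / Z = 0.01073 - j0.0001122 A = 0.01073∠-0.6° A.
Step 6 — Complex power: S = V·I* = 0.01728 - j0.145 VA.
Step 7 — Real power: P = Re(S) = 0.01728 W.
Step 8 — Reactive power: Q = Im(S) = -0.145 VAR.
Step 9 — Apparent power: |S| = 0.146 VA.
Step 10 — Power factor: PF = P/|S| = 0.1184 (leading).

(a) P = 0.01728 W  (b) Q = -0.145 VAR  (c) S = 0.146 VA  (d) PF = 0.1184 (leading)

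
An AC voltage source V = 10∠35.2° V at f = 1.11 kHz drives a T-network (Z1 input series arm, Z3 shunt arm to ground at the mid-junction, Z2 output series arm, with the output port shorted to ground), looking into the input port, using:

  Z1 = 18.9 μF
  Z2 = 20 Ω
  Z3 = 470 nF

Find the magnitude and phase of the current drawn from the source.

Step 1 — Angular frequency: ω = 2π·f = 2π·1110 = 6974 rad/s.
Step 2 — Component impedances:
  Z1: Z = 1/(jωC) = -j/(ω·C) = 0 - j7.586 Ω
  Z2: Z = R = 20 Ω
  Z3: Z = 1/(jωC) = -j/(ω·C) = 0 - j305.1 Ω
Step 3 — With the output port shorted to ground, the output series arm Z2 runs from the junction to ground; the shunt arm Z3 also runs from the junction to ground. They appear in parallel: Z3 || Z2 = 19.91 - j1.306 Ω.
Step 4 — Series with input arm Z1: Z_in = Z1 + (Z3 || Z2) = 19.91 - j8.892 Ω = 21.81∠-24.1° Ω.
Step 5 — Source phasor: V = 10∠35.2° V = 8.171 + j5.764 V.
Step 6 — Ohm's law: I = V / Z_total = (8.171 + j5.764) / (19.91 - j8.892) = 0.2344 + j0.3941 A.
Step 7 — Convert to polar: |I| = 0.4585 A, ∠I = 59.3°.

I = 0.4585∠59.3° A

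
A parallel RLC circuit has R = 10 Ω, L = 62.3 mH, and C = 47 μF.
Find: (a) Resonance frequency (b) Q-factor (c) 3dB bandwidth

Step 1 — Resonance: ω₀ = 1/√(LC) = 1/√(0.0623·4.7e-05) = 584.4 rad/s.
Step 2 — f₀ = ω₀/(2π) = 93.01 Hz.
Step 3 — Parallel Q: Q = R/(ω₀L) = 10/(584.4·0.0623) = 0.2747.
Step 4 — Bandwidth: Δω = ω₀/Q = 2128 rad/s; BW = Δω/(2π) = 338.6 Hz.

(a) f₀ = 93.01 Hz  (b) Q = 0.2747  (c) BW = 338.6 Hz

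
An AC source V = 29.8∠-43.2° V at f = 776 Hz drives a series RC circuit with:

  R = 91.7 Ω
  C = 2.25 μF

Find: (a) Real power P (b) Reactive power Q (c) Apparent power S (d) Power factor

Step 1 — Angular frequency: ω = 2π·f = 2π·776 = 4876 rad/s.
Step 2 — Component impedances:
  R: Z = R = 91.7 Ω
  C: Z = 1/(jωC) = -j/(ω·C) = 0 - j91.15 Ω
Step 3 — Series combination: Z_total = R + C = 91.7 - j91.15 Ω = 129.3∠-44.8° Ω.
Step 4 — Source phasor: V = 29.8∠-43.2° V = 21.72 - j20.4 V.
Step 5 — Current: I = V / Z = 0.2304 + j0.006552 A = 0.2305∠1.6° A.
Step 6 — Complex power: S = V·I* = 4.871 - j4.842 VA.
Step 7 — Real power: P = Re(S) = 4.871 W.
Step 8 — Reactive power: Q = Im(S) = -4.842 VAR.
Step 9 — Apparent power: |S| = 6.868 VA.
Step 10 — Power factor: PF = P/|S| = 0.7092 (leading).

(a) P = 4.871 W  (b) Q = -4.842 VAR  (c) S = 6.868 VA  (d) PF = 0.7092 (leading)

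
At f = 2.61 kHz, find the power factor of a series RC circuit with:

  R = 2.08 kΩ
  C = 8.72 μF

Step 1 — Angular frequency: ω = 2π·f = 2π·2610 = 1.64e+04 rad/s.
Step 2 — Component impedances:
  R: Z = R = 2080 Ω
  C: Z = 1/(jωC) = -j/(ω·C) = 0 - j6.993 Ω
Step 3 — Series combination: Z_total = R + C = 2080 - j6.993 Ω = 2080∠-0.2° Ω.
Step 4 — Power factor: PF = cos(φ) = Re(Z)/|Z| = 2080/2080 = 1.
Step 5 — Type: Im(Z) = -6.993 ⇒ leading (phase φ = -0.2°).

PF = 1 (leading, φ = -0.2°)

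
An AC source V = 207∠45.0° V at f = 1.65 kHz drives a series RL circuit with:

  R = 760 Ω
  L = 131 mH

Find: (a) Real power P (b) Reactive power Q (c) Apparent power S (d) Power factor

Step 1 — Angular frequency: ω = 2π·f = 2π·1650 = 1.037e+04 rad/s.
Step 2 — Component impedances:
  R: Z = R = 760 Ω
  L: Z = jωL = j·1.037e+04·0.131 = 0 + j1358 Ω
Step 3 — Series combination: Z_total = R + L = 760 + j1358 Ω = 1556∠60.8° Ω.
Step 4 — Source phasor: V = 207∠45.0° V = 146.4 + j146.4 V.
Step 5 — Current: I = V / Z = 0.128 - j0.03615 A = 0.133∠-15.8° A.
Step 6 — Complex power: S = V·I* = 13.45 + j24.03 VA.
Step 7 — Real power: P = Re(S) = 13.45 W.
Step 8 — Reactive power: Q = Im(S) = 24.03 VAR.
Step 9 — Apparent power: |S| = 27.53 VA.
Step 10 — Power factor: PF = P/|S| = 0.4883 (lagging).

(a) P = 13.45 W  (b) Q = 24.03 VAR  (c) S = 27.53 VA  (d) PF = 0.4883 (lagging)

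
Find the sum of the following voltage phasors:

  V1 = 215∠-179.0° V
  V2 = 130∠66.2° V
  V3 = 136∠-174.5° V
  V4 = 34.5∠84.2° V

Step 1 — Convert each phasor to rectangular form:
  V1 = 215·(cos(-179.0°) + j·sin(-179.0°)) = -215 - j3.752 V
  V2 = 130·(cos(66.2°) + j·sin(66.2°)) = 52.46 + j118.9 V
  V3 = 136·(cos(-174.5°) + j·sin(-174.5°)) = -135.4 - j13.04 V
  V4 = 34.5·(cos(84.2°) + j·sin(84.2°)) = 3.486 + j34.32 V
Step 2 — Sum components: V_total = -294.4 + j136.5 V.
Step 3 — Convert to polar: |V_total| = 324.5 V, ∠V_total = 155.1°.

V_total = 324.5∠155.1° V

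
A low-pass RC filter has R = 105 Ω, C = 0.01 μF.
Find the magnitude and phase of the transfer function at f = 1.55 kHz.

Step 1 — Angular frequency: ω = 2π·1550 = 9739 rad/s.
Step 2 — Transfer function: H(jω) = 1/(1 + jωRC).
Step 3 — Denominator: 1 + jωRC = 1 + j·9739·105·1e-08 = 1 + j0.01023.
Step 4 — H = 0.9999 - j0.01022.
Step 5 — Magnitude: |H| = 0.9999 (-0.0 dB); phase: φ = -0.6°.

|H| = 0.9999 (-0.0 dB), φ = -0.6°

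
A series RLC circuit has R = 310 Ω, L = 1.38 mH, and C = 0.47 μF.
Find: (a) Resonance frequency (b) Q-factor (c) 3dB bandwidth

Step 1 — Resonance: ω₀ = 1/√(LC) = 1/√(0.00138·4.7e-07) = 3.927e+04 rad/s.
Step 2 — f₀ = ω₀/(2π) = 6249 Hz.
Step 3 — Series Q: Q = ω₀L/R = 3.927e+04·0.00138/310 = 0.1748.
Step 4 — Bandwidth: Δω = ω₀/Q = 2.246e+05 rad/s; BW = Δω/(2π) = 3.575e+04 Hz.

(a) f₀ = 6249 Hz  (b) Q = 0.1748  (c) BW = 3.575e+04 Hz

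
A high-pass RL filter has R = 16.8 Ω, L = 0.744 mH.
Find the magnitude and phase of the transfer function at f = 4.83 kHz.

Step 1 — Angular frequency: ω = 2π·4830 = 3.035e+04 rad/s.
Step 2 — Transfer function: H(jω) = jωL/(R + jωL).
Step 3 — Numerator jωL = j·22.58; denominator R + jωL = 16.8 + j22.58.
Step 4 — H = 0.6437 + j0.4789.
Step 5 — Magnitude: |H| = 0.8023 (-1.9 dB); phase: φ = 36.7°.

|H| = 0.8023 (-1.9 dB), φ = 36.7°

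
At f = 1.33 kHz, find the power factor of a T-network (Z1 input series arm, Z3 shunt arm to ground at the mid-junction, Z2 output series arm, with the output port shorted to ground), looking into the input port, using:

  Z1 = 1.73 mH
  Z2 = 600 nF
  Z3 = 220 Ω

Step 1 — Angular frequency: ω = 2π·f = 2π·1330 = 8357 rad/s.
Step 2 — Component impedances:
  Z1: Z = jωL = j·8357·0.00173 = 0 + j14.46 Ω
  Z2: Z = 1/(jωC) = -j/(ω·C) = 0 - j199.4 Ω
  Z3: Z = R = 220 Ω
Step 3 — With the output port shorted to ground, the output series arm Z2 runs from the junction to ground; the shunt arm Z3 also runs from the junction to ground. They appear in parallel: Z3 || Z2 = 99.24 - j109.5 Ω.
Step 4 — Series with input arm Z1: Z_in = Z1 + (Z3 || Z2) = 99.24 - j95.02 Ω = 137.4∠-43.8° Ω.
Step 5 — Power factor: PF = cos(φ) = Re(Z)/|Z| = 99.24/137.4 = 0.7223.
Step 6 — Type: Im(Z) = -95.02 ⇒ leading (phase φ = -43.8°).

PF = 0.7223 (leading, φ = -43.8°)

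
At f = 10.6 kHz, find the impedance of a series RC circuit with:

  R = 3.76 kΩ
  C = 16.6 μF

Step 1 — Angular frequency: ω = 2π·f = 2π·1.06e+04 = 6.66e+04 rad/s.
Step 2 — Component impedances:
  R: Z = R = 3760 Ω
  C: Z = 1/(jωC) = -j/(ω·C) = 0 - j0.9045 Ω
Step 3 — Series combination: Z_total = R + C = 3760 - j0.9045 Ω = 3760∠-0.0° Ω.

Z = 3760 - j0.9045 Ω = 3760∠-0.0° Ω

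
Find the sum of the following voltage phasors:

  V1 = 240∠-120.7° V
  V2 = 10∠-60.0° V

Step 1 — Convert each phasor to rectangular form:
  V1 = 240·(cos(-120.7°) + j·sin(-120.7°)) = -122.5 - j206.4 V
  V2 = 10·(cos(-60.0°) + j·sin(-60.0°)) = 5 - j8.66 V
Step 2 — Sum components: V_total = -117.5 - j215 V.
Step 3 — Convert to polar: |V_total| = 245 V, ∠V_total = -118.7°.

V_total = 245∠-118.7° V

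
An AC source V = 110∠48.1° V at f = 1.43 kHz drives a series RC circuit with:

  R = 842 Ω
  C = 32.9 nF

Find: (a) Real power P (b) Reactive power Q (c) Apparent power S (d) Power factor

Step 1 — Angular frequency: ω = 2π·f = 2π·1430 = 8985 rad/s.
Step 2 — Component impedances:
  R: Z = R = 842 Ω
  C: Z = 1/(jωC) = -j/(ω·C) = 0 - j3383 Ω
Step 3 — Series combination: Z_total = R + C = 842 - j3383 Ω = 3486∠-76.0° Ω.
Step 4 — Source phasor: V = 110∠48.1° V = 73.46 + j81.87 V.
Step 5 — Current: I = V / Z = -0.0177 + j0.02612 A = 0.03155∠124.1° A.
Step 6 — Complex power: S = V·I* = 0.8383 - j3.368 VA.
Step 7 — Real power: P = Re(S) = 0.8383 W.
Step 8 — Reactive power: Q = Im(S) = -3.368 VAR.
Step 9 — Apparent power: |S| = 3.471 VA.
Step 10 — Power factor: PF = P/|S| = 0.2415 (leading).

(a) P = 0.8383 W  (b) Q = -3.368 VAR  (c) S = 3.471 VA  (d) PF = 0.2415 (leading)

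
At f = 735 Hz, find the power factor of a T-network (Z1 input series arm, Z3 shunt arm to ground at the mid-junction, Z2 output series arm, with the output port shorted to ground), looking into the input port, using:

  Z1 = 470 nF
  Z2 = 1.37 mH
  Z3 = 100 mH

Step 1 — Angular frequency: ω = 2π·f = 2π·735 = 4618 rad/s.
Step 2 — Component impedances:
  Z1: Z = 1/(jωC) = -j/(ω·C) = 0 - j460.7 Ω
  Z2: Z = jωL = j·4618·0.00137 = 0 + j6.327 Ω
  Z3: Z = jωL = j·4618·0.1 = 0 + j461.8 Ω
Step 3 — With the output port shorted to ground, the output series arm Z2 runs from the junction to ground; the shunt arm Z3 also runs from the junction to ground. They appear in parallel: Z3 || Z2 = 0 + j6.241 Ω.
Step 4 — Series with input arm Z1: Z_in = Z1 + (Z3 || Z2) = 0 - j454.5 Ω = 454.5∠-90.0° Ω.
Step 5 — Power factor: PF = cos(φ) = Re(Z)/|Z| = 0/454.5 = 0.
Step 6 — Type: Im(Z) = -454.5 ⇒ leading (phase φ = -90.0°).

PF = 0 (leading, φ = -90.0°)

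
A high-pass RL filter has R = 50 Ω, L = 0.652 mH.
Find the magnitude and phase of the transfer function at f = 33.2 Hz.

Step 1 — Angular frequency: ω = 2π·33.2 = 208.6 rad/s.
Step 2 — Transfer function: H(jω) = jωL/(R + jωL).
Step 3 — Numerator jωL = j·0.136; denominator R + jωL = 50 + j0.136.
Step 4 — H = 7.399e-06 + j0.00272.
Step 5 — Magnitude: |H| = 0.00272 (-51.3 dB); phase: φ = 89.8°.

|H| = 0.00272 (-51.3 dB), φ = 89.8°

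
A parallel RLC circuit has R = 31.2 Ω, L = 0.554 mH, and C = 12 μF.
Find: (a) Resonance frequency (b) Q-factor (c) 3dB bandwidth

Step 1 — Resonance: ω₀ = 1/√(LC) = 1/√(0.000554·1.2e-05) = 1.226e+04 rad/s.
Step 2 — f₀ = ω₀/(2π) = 1952 Hz.
Step 3 — Parallel Q: Q = R/(ω₀L) = 31.2/(1.226e+04·0.000554) = 4.592.
Step 4 — Bandwidth: Δω = ω₀/Q = 2671 rad/s; BW = Δω/(2π) = 425.1 Hz.

(a) f₀ = 1952 Hz  (b) Q = 4.592  (c) BW = 425.1 Hz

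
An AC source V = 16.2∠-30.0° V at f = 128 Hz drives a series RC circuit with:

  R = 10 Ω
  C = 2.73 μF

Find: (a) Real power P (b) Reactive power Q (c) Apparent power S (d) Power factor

Step 1 — Angular frequency: ω = 2π·f = 2π·128 = 804.2 rad/s.
Step 2 — Component impedances:
  R: Z = R = 10 Ω
  C: Z = 1/(jωC) = -j/(ω·C) = 0 - j455.5 Ω
Step 3 — Series combination: Z_total = R + C = 10 - j455.5 Ω = 455.6∠-88.7° Ω.
Step 4 — Source phasor: V = 16.2∠-30.0° V = 14.03 - j8.1 V.
Step 5 — Current: I = V / Z = 0.01845 + j0.0304 A = 0.03556∠58.7° A.
Step 6 — Complex power: S = V·I* = 0.01265 - j0.5759 VA.
Step 7 — Real power: P = Re(S) = 0.01265 W.
Step 8 — Reactive power: Q = Im(S) = -0.5759 VAR.
Step 9 — Apparent power: |S| = 0.5761 VA.
Step 10 — Power factor: PF = P/|S| = 0.02195 (leading).

(a) P = 0.01265 W  (b) Q = -0.5759 VAR  (c) S = 0.5761 VA  (d) PF = 0.02195 (leading)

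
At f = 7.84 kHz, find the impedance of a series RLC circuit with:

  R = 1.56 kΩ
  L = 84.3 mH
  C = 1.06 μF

Step 1 — Angular frequency: ω = 2π·f = 2π·7840 = 4.926e+04 rad/s.
Step 2 — Component impedances:
  R: Z = R = 1560 Ω
  L: Z = jωL = j·4.926e+04·0.0843 = 0 + j4153 Ω
  C: Z = 1/(jωC) = -j/(ω·C) = 0 - j19.15 Ω
Step 3 — Series combination: Z_total = R + L + C = 1560 + j4133 Ω = 4418∠69.3° Ω.

Z = 1560 + j4133 Ω = 4418∠69.3° Ω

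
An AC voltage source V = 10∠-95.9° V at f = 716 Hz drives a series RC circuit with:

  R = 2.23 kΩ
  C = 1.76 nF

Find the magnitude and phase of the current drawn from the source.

Step 1 — Angular frequency: ω = 2π·f = 2π·716 = 4499 rad/s.
Step 2 — Component impedances:
  R: Z = R = 2230 Ω
  C: Z = 1/(jωC) = -j/(ω·C) = 0 - j1.263e+05 Ω
Step 3 — Series combination: Z_total = R + C = 2230 - j1.263e+05 Ω = 1.263e+05∠-89.0° Ω.
Step 4 — Source phasor: V = 10∠-95.9° V = -1.028 - j9.947 V.
Step 5 — Ohm's law: I = V / Z_total = (-1.028 - j9.947) / (2230 - j1.263e+05) = 7.859e-05 - j9.527e-06 A.
Step 6 — Convert to polar: |I| = 7.917e-05 A, ∠I = -6.9°.

I = 7.917e-05∠-6.9° A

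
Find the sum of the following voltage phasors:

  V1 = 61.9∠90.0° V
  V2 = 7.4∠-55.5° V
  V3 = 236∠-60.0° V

Step 1 — Convert each phasor to rectangular form:
  V1 = 61.9·(cos(90.0°) + j·sin(90.0°)) = 0 + j61.9 V
  V2 = 7.4·(cos(-55.5°) + j·sin(-55.5°)) = 4.191 - j6.099 V
  V3 = 236·(cos(-60.0°) + j·sin(-60.0°)) = 118 - j204.4 V
Step 2 — Sum components: V_total = 122.2 - j148.6 V.
Step 3 — Convert to polar: |V_total| = 192.4 V, ∠V_total = -50.6°.

V_total = 192.4∠-50.6° V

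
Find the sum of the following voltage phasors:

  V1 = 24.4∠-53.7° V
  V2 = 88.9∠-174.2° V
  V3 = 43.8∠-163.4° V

Step 1 — Convert each phasor to rectangular form:
  V1 = 24.4·(cos(-53.7°) + j·sin(-53.7°)) = 14.45 - j19.66 V
  V2 = 88.9·(cos(-174.2°) + j·sin(-174.2°)) = -88.44 - j8.984 V
  V3 = 43.8·(cos(-163.4°) + j·sin(-163.4°)) = -41.97 - j12.51 V
Step 2 — Sum components: V_total = -116 - j41.16 V.
Step 3 — Convert to polar: |V_total| = 123.1 V, ∠V_total = -160.5°.

V_total = 123.1∠-160.5° V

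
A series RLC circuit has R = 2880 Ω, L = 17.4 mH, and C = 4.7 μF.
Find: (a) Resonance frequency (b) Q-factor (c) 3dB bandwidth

Step 1 — Resonance condition Im(Z)=0 gives ω₀ = 1/√(LC).
Step 2 — ω₀ = 1/√(0.0174·4.7e-06) = 3497 rad/s.
Step 3 — f₀ = ω₀/(2π) = 556.5 Hz.
Step 4 — Series Q: Q = ω₀L/R = 3497·0.0174/2880 = 0.02113.
Step 5 — 3dB bandwidth: Δω = ω₀/Q = 1.655e+05 rad/s; BW = Δω/(2π) = 2.634e+04 Hz.

(a) f₀ = 556.5 Hz  (b) Q = 0.02113  (c) BW = 2.634e+04 Hz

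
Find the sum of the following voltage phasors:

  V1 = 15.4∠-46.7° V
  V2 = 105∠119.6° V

Step 1 — Convert each phasor to rectangular form:
  V1 = 15.4·(cos(-46.7°) + j·sin(-46.7°)) = 10.56 - j11.21 V
  V2 = 105·(cos(119.6°) + j·sin(119.6°)) = -51.86 + j91.3 V
Step 2 — Sum components: V_total = -41.3 + j80.09 V.
Step 3 — Convert to polar: |V_total| = 90.11 V, ∠V_total = 117.3°.

V_total = 90.11∠117.3° V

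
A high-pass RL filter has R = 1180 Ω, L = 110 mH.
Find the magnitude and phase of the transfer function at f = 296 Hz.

Step 1 — Angular frequency: ω = 2π·296 = 1860 rad/s.
Step 2 — Transfer function: H(jω) = jωL/(R + jωL).
Step 3 — Numerator jωL = j·204.6; denominator R + jωL = 1180 + j204.6.
Step 4 — H = 0.02918 + j0.1683.
Step 5 — Magnitude: |H| = 0.1708 (-15.3 dB); phase: φ = 80.2°.

|H| = 0.1708 (-15.3 dB), φ = 80.2°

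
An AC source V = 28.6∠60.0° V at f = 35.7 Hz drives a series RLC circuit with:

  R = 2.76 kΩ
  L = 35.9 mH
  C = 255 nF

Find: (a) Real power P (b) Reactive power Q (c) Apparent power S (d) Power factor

Step 1 — Angular frequency: ω = 2π·f = 2π·35.7 = 224.3 rad/s.
Step 2 — Component impedances:
  R: Z = R = 2760 Ω
  L: Z = jωL = j·224.3·0.0359 = 0 + j8.053 Ω
  C: Z = 1/(jωC) = -j/(ω·C) = 0 - j1.748e+04 Ω
Step 3 — Series combination: Z_total = R + L + C = 2760 - j1.747e+04 Ω = 1.769e+04∠-81.0° Ω.
Step 4 — Source phasor: V = 28.6∠60.0° V = 14.3 + j24.77 V.
Step 5 — Current: I = V / Z = -0.001257 + j0.001017 A = 0.001617∠141.0° A.
Step 6 — Complex power: S = V·I* = 0.007213 - j0.04567 VA.
Step 7 — Real power: P = Re(S) = 0.007213 W.
Step 8 — Reactive power: Q = Im(S) = -0.04567 VAR.
Step 9 — Apparent power: |S| = 0.04623 VA.
Step 10 — Power factor: PF = P/|S| = 0.156 (leading).

(a) P = 0.007213 W  (b) Q = -0.04567 VAR  (c) S = 0.04623 VA  (d) PF = 0.156 (leading)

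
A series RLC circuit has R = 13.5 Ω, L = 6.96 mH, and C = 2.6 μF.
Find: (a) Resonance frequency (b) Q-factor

Step 1 — Resonance condition Im(Z)=0 gives ω₀ = 1/√(LC).
Step 2 — ω₀ = 1/√(0.00696·2.6e-06) = 7434 rad/s.
Step 3 — f₀ = ω₀/(2π) = 1183 Hz.
Step 4 — Series Q: Q = ω₀L/R = 7434·0.00696/13.5 = 3.833.

(a) f₀ = 1183 Hz  (b) Q = 3.833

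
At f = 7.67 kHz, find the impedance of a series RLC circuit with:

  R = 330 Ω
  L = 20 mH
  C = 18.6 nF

Step 1 — Angular frequency: ω = 2π·f = 2π·7670 = 4.819e+04 rad/s.
Step 2 — Component impedances:
  R: Z = R = 330 Ω
  L: Z = jωL = j·4.819e+04·0.02 = 0 + j963.8 Ω
  C: Z = 1/(jωC) = -j/(ω·C) = 0 - j1116 Ω
Step 3 — Series combination: Z_total = R + L + C = 330 - j151.8 Ω = 363.2∠-24.7° Ω.

Z = 330 - j151.8 Ω = 363.2∠-24.7° Ω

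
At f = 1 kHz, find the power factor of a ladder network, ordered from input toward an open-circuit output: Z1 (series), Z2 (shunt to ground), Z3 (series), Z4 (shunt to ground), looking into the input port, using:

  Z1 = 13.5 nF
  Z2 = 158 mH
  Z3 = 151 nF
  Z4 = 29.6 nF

Step 1 — Angular frequency: ω = 2π·f = 2π·1000 = 6283 rad/s.
Step 2 — Component impedances:
  Z1: Z = 1/(jωC) = -j/(ω·C) = 0 - j1.179e+04 Ω
  Z2: Z = jωL = j·6283·0.158 = 0 + j992.7 Ω
  Z3: Z = 1/(jωC) = -j/(ω·C) = 0 - j1054 Ω
  Z4: Z = 1/(jωC) = -j/(ω·C) = 0 - j5377 Ω
Step 3 — Ladder network (open output): work backward from the far end, alternating series and parallel combinations. Z_in = 0 - j1.062e+04 Ω = 1.062e+04∠-90.0° Ω.
Step 4 — Power factor: PF = cos(φ) = Re(Z)/|Z| = 0/1.062e+04 = 0.
Step 5 — Type: Im(Z) = -1.062e+04 ⇒ leading (phase φ = -90.0°).

PF = 0 (leading, φ = -90.0°)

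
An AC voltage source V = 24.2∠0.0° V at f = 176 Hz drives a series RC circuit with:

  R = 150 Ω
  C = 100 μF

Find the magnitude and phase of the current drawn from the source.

Step 1 — Angular frequency: ω = 2π·f = 2π·176 = 1106 rad/s.
Step 2 — Component impedances:
  R: Z = R = 150 Ω
  C: Z = 1/(jωC) = -j/(ω·C) = 0 - j9.043 Ω
Step 3 — Series combination: Z_total = R + C = 150 - j9.043 Ω = 150.3∠-3.4° Ω.
Step 4 — Source phasor: V = 24.2∠0.0° V = 24.2 V.
Step 5 — Ohm's law: I = V / Z_total = (24.2) / (150 - j9.043) = 0.1607 + j0.009691 A.
Step 6 — Convert to polar: |I| = 0.161 A, ∠I = 3.4°.

I = 0.161∠3.4° A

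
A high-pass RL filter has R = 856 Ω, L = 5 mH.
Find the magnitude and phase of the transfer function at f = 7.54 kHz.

Step 1 — Angular frequency: ω = 2π·7540 = 4.738e+04 rad/s.
Step 2 — Transfer function: H(jω) = jωL/(R + jωL).
Step 3 — Numerator jωL = j·236.9; denominator R + jωL = 856 + j236.9.
Step 4 — H = 0.07113 + j0.257.
Step 5 — Magnitude: |H| = 0.2667 (-11.5 dB); phase: φ = 74.5°.

|H| = 0.2667 (-11.5 dB), φ = 74.5°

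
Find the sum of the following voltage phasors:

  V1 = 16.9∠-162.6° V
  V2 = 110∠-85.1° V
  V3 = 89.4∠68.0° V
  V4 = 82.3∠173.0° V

Step 1 — Convert each phasor to rectangular form:
  V1 = 16.9·(cos(-162.6°) + j·sin(-162.6°)) = -16.13 - j5.054 V
  V2 = 110·(cos(-85.1°) + j·sin(-85.1°)) = 9.396 - j109.6 V
  V3 = 89.4·(cos(68.0°) + j·sin(68.0°)) = 33.49 + j82.89 V
  V4 = 82.3·(cos(173.0°) + j·sin(173.0°)) = -81.69 + j10.03 V
Step 2 — Sum components: V_total = -54.93 - j21.73 V.
Step 3 — Convert to polar: |V_total| = 59.07 V, ∠V_total = -158.4°.

V_total = 59.07∠-158.4° V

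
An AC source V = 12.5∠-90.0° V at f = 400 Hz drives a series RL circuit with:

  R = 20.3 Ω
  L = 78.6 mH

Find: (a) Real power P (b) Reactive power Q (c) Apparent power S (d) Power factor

Step 1 — Angular frequency: ω = 2π·f = 2π·400 = 2513 rad/s.
Step 2 — Component impedances:
  R: Z = R = 20.3 Ω
  L: Z = jωL = j·2513·0.0786 = 0 + j197.5 Ω
Step 3 — Series combination: Z_total = R + L = 20.3 + j197.5 Ω = 198.6∠84.1° Ω.
Step 4 — Source phasor: V = 12.5∠-90.0° V = 0 - j12.5 V.
Step 5 — Current: I = V / Z = -0.06262 - j0.006435 A = 0.06295∠-174.1° A.
Step 6 — Complex power: S = V·I* = 0.08043 + j0.7827 VA.
Step 7 — Real power: P = Re(S) = 0.08043 W.
Step 8 — Reactive power: Q = Im(S) = 0.7827 VAR.
Step 9 — Apparent power: |S| = 0.7868 VA.
Step 10 — Power factor: PF = P/|S| = 0.1022 (lagging).

(a) P = 0.08043 W  (b) Q = 0.7827 VAR  (c) S = 0.7868 VA  (d) PF = 0.1022 (lagging)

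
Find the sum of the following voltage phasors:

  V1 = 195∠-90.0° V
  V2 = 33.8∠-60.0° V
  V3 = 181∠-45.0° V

Step 1 — Convert each phasor to rectangular form:
  V1 = 195·(cos(-90.0°) + j·sin(-90.0°)) = 0 - j195 V
  V2 = 33.8·(cos(-60.0°) + j·sin(-60.0°)) = 16.9 - j29.27 V
  V3 = 181·(cos(-45.0°) + j·sin(-45.0°)) = 128 - j128 V
Step 2 — Sum components: V_total = 144.9 - j352.3 V.
Step 3 — Convert to polar: |V_total| = 380.9 V, ∠V_total = -67.6°.

V_total = 380.9∠-67.6° V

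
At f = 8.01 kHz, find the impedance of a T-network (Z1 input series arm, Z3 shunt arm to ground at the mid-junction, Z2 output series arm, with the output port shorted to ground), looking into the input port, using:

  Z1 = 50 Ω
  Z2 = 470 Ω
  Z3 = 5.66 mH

Step 1 — Angular frequency: ω = 2π·f = 2π·8010 = 5.033e+04 rad/s.
Step 2 — Component impedances:
  Z1: Z = R = 50 Ω
  Z2: Z = R = 470 Ω
  Z3: Z = jωL = j·5.033e+04·0.00566 = 0 + j284.9 Ω
Step 3 — With the output port shorted to ground, the output series arm Z2 runs from the junction to ground; the shunt arm Z3 also runs from the junction to ground. They appear in parallel: Z3 || Z2 = 126.3 + j208.3 Ω.
Step 4 — Series with input arm Z1: Z_in = Z1 + (Z3 || Z2) = 176.3 + j208.3 Ω = 272.9∠49.8° Ω.

Z = 176.3 + j208.3 Ω = 272.9∠49.8° Ω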